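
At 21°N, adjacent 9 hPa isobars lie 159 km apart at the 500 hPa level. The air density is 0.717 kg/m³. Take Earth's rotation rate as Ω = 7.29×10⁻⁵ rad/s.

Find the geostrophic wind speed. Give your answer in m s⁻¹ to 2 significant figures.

Coriolis parameter at 21°N:
f = 2Ω sin φ = 2 × 7.29×10⁻⁵ × sin 21° = 5.23×10⁻⁵ s⁻¹
Pressure gradient: |∂P/∂n| = 900 Pa / 159000 m = 5.66×10⁻³ Pa/m
Geostrophic balance (pressure-gradient force = Coriolis force):
V_g = (1/(fρ)) |∂P/∂n| = 5.66×10⁻³ / (5.23×10⁻⁵ × 0.717) = 151 m/s

150 m s⁻¹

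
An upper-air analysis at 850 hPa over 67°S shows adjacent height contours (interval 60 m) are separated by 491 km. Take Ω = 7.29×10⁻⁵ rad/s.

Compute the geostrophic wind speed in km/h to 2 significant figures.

32 km/h

Coriolis parameter at 67°S:
f = 2Ω sin φ = 2 × 7.29×10⁻⁵ × sin 67° = 1.34×10⁻⁴ s⁻¹
Height gradient: |∂Z/∂n| = 60 m / 491000 m = 1.22×10⁻⁴
On a pressure surface, geostrophic balance gives V_g = (g/f)|∂Z/∂n|:
V_g = 9.81 × 1.22×10⁻⁴ / 1.34×10⁻⁴ = 8.93 m/s
Converting: 8.93 m/s × 3.6 = 32 km/h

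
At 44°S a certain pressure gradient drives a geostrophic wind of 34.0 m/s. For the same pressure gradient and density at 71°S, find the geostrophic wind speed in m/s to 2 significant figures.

With the same pressure gradient and density, V_g ∝ 1/f ∝ 1/sin φ.
V₂ = V₁ · sin φ₁ / sin φ₂ = 34.0 × sin 44° / sin 71°
V₂ = 34.0 × 0.6947/0.9455 = 25 m/s

25 m/s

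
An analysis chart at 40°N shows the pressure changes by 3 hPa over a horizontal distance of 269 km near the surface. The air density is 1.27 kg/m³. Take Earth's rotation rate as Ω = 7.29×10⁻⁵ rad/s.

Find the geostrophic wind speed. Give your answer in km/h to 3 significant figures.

33.7 km/h

Coriolis parameter at 40°N:
f = 2Ω sin φ = 2 × 7.29×10⁻⁵ × sin 40° = 9.37×10⁻⁵ s⁻¹
Pressure gradient: |∂P/∂n| = 300 Pa / 269000 m = 1.12×10⁻³ Pa/m
Geostrophic balance (pressure-gradient force = Coriolis force):
V_g = (1/(fρ)) |∂P/∂n| = 1.12×10⁻³ / (9.37×10⁻⁵ × 1.27) = 9.37 m/s
Converting: 9.37 m/s × 3.6 = 33.7 km/h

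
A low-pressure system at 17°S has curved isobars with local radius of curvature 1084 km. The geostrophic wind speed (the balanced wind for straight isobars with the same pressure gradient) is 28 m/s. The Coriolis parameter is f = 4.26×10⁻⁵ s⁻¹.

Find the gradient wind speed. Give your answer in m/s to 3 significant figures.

19.6 m/s

Around a low, centrifugal force acts outward with Coriolis, so pressure-gradient force balances both:
(1/ρ)|∂P/∂n| = fV + V²/R  →  V² + fR·V − fR·V_g = 0
With fR = 4.26×10⁻⁵ × 1084×10³ m = 46.2 m/s:
V = [−fR + √((fR)² + 4 fR V_g)]/2 = [−46.2 + √(46.2² + 4×46.2×28)]/2 = 19.6 m/s
Subgeostrophic (V < V_g = 28 m/s), as expected around a low.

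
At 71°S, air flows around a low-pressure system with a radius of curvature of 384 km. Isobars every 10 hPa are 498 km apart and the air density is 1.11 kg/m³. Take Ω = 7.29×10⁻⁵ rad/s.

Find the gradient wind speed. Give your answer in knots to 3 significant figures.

21.2 knots

Coriolis parameter at 71°S:
f = 2Ω sin φ = 2 × 7.29×10⁻⁵ × sin 71° = 1.38×10⁻⁴ s⁻¹
Pressure gradient: |∂P/∂n| = 1000 Pa / 498000 m = 2.01×10⁻³ Pa/m
Geostrophic speed: V_g = |∂P/∂n|/(fρ) = 2.01×10⁻³/(1.38×10⁻⁴ × 1.11) = 13.1 m/s
Around a low, centrifugal force acts outward with Coriolis, so pressure-gradient force balances both:
(1/ρ)|∂P/∂n| = fV + V²/R  →  V² + fR·V − fR·V_g = 0
With fR = 1.38×10⁻⁴ × 384×10³ m = 52.9 m/s:
V = [−fR + √((fR)² + 4 fR V_g)]/2 = [−52.9 + √(52.9² + 4×52.9×13.1)]/2 = 10.9 m/s
Subgeostrophic (V < V_g = 13.1 m/s), as expected around a low.
Converting: 10.9 m/s × 1.944 = 21.2 knots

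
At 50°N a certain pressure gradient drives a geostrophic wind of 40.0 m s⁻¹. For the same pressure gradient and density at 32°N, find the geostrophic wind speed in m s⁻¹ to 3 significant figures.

57.8 m s⁻¹

With the same pressure gradient and density, V_g ∝ 1/f ∝ 1/sin φ.
V₂ = V₁ · sin φ₁ / sin φ₂ = 40.0 × sin 50° / sin 32°
V₂ = 40.0 × 0.7660/0.5299 = 57.8 m s⁻¹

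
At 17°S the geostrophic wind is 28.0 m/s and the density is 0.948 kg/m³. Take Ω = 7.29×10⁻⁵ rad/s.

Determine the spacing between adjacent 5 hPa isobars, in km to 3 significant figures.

442 km

Coriolis parameter at 17°S:
f = 2Ω sin φ = 2 × 7.29×10⁻⁵ × sin 17° = 4.26×10⁻⁵ s⁻¹
Geostrophic balance rearranged: |∂P/∂n| = f ρ V_g
|∂P/∂n| = 4.26×10⁻⁵ × 0.948 × 28.0 = 1.13×10⁻³ Pa/m
Isobar spacing: Δn = ΔP/|∂P/∂n| = 500 Pa / 1.13×10⁻³ Pa/m = 441887 m ≈ 442 km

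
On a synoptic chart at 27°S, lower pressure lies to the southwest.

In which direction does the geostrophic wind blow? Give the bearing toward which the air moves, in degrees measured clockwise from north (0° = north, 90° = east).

The pressure-gradient force points toward the southwest (bearing 225°).
Geostrophic balance: in the Southern Hemisphere the Coriolis force deflects motion to the left, so the geostrophic wind blows 90° to the left of the pressure-gradient force (low pressure on the right).
Rotating 225° by 90° counterclockwise gives 135° — the wind blows toward the southeast.

135°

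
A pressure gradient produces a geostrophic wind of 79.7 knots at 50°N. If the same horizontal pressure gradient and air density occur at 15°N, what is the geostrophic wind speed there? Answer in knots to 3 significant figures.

With the same pressure gradient and density, V_g ∝ 1/f ∝ 1/sin φ.
V₂ = V₁ · sin φ₁ / sin φ₂ = 79.7 × sin 50° / sin 15°
V₂ = 79.7 × 0.7660/0.2588 = 236 knots

236 knots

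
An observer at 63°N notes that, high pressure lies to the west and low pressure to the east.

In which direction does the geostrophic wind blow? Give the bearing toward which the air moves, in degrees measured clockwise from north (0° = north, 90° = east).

180°

The pressure-gradient force points toward the east (bearing 090°).
Geostrophic balance: in the Northern Hemisphere the Coriolis force deflects motion to the right, so the geostrophic wind blows 90° to the right of the pressure-gradient force (low pressure on the left).
Rotating 090° by 90° clockwise gives 180° — the wind blows toward the south.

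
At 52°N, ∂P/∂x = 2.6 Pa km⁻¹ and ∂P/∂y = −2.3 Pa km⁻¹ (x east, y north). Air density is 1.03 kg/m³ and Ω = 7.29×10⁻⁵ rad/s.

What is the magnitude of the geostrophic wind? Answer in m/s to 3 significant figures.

Coriolis parameter at 52°N:
f = 2Ω sin φ = 2 × 7.29×10⁻⁵ × sin 52° = 1.15×10⁻⁴ s⁻¹
Component geostrophic relations (x east, y north):
u_g = −(1/(fρ)) ∂P/∂y,  v_g = (1/(fρ)) ∂P/∂x
u_g = −(−2.3×10⁻³)/(1.15×10⁻⁴ × 1.03) = 19.4 m/s;  v_g = (2.6×10⁻³)/(1.15×10⁻⁴ × 1.03) = 22.0 m/s
|V_g| = √(u_g² + v_g²) = 29.3 m/s

29.3 m/s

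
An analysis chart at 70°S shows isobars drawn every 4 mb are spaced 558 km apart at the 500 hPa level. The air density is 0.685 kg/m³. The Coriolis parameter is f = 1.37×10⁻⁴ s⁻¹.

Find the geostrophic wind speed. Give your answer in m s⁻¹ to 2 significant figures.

Pressure gradient: |∂P/∂n| = 400 Pa / 558000 m = 7.17×10⁻⁴ Pa/m
Geostrophic balance (pressure-gradient force = Coriolis force):
V_g = (1/(fρ)) |∂P/∂n| = 7.17×10⁻⁴ / (1.37×10⁻⁴ × 0.685) = 7.64 m/s

7.6 m s⁻¹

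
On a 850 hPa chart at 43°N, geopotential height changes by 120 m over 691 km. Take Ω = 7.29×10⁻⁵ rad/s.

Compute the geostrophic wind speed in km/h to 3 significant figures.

Coriolis parameter at 43°N:
f = 2Ω sin φ = 2 × 7.29×10⁻⁵ × sin 43° = 9.94×10⁻⁵ s⁻¹
Height gradient: |∂Z/∂n| = 120 m / 691000 m = 1.74×10⁻⁴
On a pressure surface, geostrophic balance gives V_g = (g/f)|∂Z/∂n|:
V_g = 9.81 × 1.74×10⁻⁴ / 9.94×10⁻⁵ = 17.1 m/s
Converting: 17.1 m/s × 3.6 = 61.7 km/h

61.7 km/h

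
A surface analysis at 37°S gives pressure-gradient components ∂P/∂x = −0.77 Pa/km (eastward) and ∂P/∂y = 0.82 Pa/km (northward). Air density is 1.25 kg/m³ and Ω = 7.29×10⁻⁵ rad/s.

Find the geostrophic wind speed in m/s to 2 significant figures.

Coriolis parameter at 37°S:
f = 2Ω sin φ = 2 × 7.29×10⁻⁵ × sin 37° = 8.77×10⁻⁵ s⁻¹
In the Southern Hemisphere f is negative: f = −8.77×10⁻⁵ s⁻¹.
Component geostrophic relations (x east, y north):
u_g = −(1/(fρ)) ∂P/∂y,  v_g = (1/(fρ)) ∂P/∂x
u_g = −(0.82×10⁻³)/(−8.77×10⁻⁵ × 1.25) = 7.48 m/s;  v_g = (−0.77×10⁻³)/(−8.77×10⁻⁵ × 1.25) = 7.02 m/s
|V_g| = √(u_g² + v_g²) = 10.3 m/s

10 m/s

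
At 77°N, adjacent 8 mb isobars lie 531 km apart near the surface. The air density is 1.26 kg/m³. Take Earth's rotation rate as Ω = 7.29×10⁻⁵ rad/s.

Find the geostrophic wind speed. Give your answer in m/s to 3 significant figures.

Coriolis parameter at 77°N:
f = 2Ω sin φ = 2 × 7.29×10⁻⁵ × sin 77° = 1.42×10⁻⁴ s⁻¹
Pressure gradient: |∂P/∂n| = 800 Pa / 531000 m = 1.51×10⁻³ Pa/m
Geostrophic balance (pressure-gradient force = Coriolis force):
V_g = (1/(fρ)) |∂P/∂n| = 1.51×10⁻³ / (1.42×10⁻⁴ × 1.26) = 8.42 m/s

8.42 m/s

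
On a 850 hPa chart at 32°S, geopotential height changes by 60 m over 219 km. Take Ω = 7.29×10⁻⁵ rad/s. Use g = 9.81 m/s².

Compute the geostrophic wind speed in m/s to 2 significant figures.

35 m/s

Coriolis parameter at 32°S:
f = 2Ω sin φ = 2 × 7.29×10⁻⁵ × sin 32° = 7.73×10⁻⁵ s⁻¹
Height gradient: |∂Z/∂n| = 60 m / 219000 m = 2.74×10⁻⁴
On a pressure surface, geostrophic balance gives V_g = (g/f)|∂Z/∂n|:
V_g = 9.81 × 2.74×10⁻⁴ / 7.73×10⁻⁵ = 34.8 m/s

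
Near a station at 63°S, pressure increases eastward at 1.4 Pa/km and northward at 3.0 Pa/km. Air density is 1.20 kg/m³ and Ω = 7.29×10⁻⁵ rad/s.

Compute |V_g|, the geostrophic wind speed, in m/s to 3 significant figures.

21.2 m/s

Coriolis parameter at 63°S:
f = 2Ω sin φ = 2 × 7.29×10⁻⁵ × sin 63° = 1.30×10⁻⁴ s⁻¹
In the Southern Hemisphere f is negative: f = −1.30×10⁻⁴ s⁻¹.
Component geostrophic relations (x east, y north):
u_g = −(1/(fρ)) ∂P/∂y,  v_g = (1/(fρ)) ∂P/∂x
u_g = −(3.0×10⁻³)/(−1.30×10⁻⁴ × 1.20) = 19.2 m/s;  v_g = (1.4×10⁻³)/(−1.30×10⁻⁴ × 1.20) = −8.98 m/s
|V_g| = √(u_g² + v_g²) = 21.2 m/s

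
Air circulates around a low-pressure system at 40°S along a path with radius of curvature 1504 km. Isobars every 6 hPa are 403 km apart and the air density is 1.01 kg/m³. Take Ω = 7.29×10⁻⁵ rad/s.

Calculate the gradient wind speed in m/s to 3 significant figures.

14.3 m/s

Coriolis parameter at 40°S:
f = 2Ω sin φ = 2 × 7.29×10⁻⁵ × sin 40° = 9.37×10⁻⁵ s⁻¹
Pressure gradient: |∂P/∂n| = 600 Pa / 403000 m = 1.49×10⁻³ Pa/m
Geostrophic speed: V_g = |∂P/∂n|/(fρ) = 1.49×10⁻³/(9.37×10⁻⁵ × 1.01) = 15.7 m/s
Around a low, centrifugal force acts outward with Coriolis, so pressure-gradient force balances both:
(1/ρ)|∂P/∂n| = fV + V²/R  →  V² + fR·V − fR·V_g = 0
With fR = 9.37×10⁻⁵ × 1504×10³ m = 141 m/s:
V = [−fR + √((fR)² + 4 fR V_g)]/2 = [−141 + √(141² + 4×141×15.7)]/2 = 14.3 m/s
Subgeostrophic (V < V_g = 15.7 m/s), as expected around a low.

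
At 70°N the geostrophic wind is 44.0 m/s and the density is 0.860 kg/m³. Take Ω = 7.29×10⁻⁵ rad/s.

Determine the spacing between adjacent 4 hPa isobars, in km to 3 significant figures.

Coriolis parameter at 70°N:
f = 2Ω sin φ = 2 × 7.29×10⁻⁵ × sin 70° = 1.37×10⁻⁴ s⁻¹
Geostrophic balance rearranged: |∂P/∂n| = f ρ V_g
|∂P/∂n| = 1.37×10⁻⁴ × 0.860 × 44.0 = 5.18×10⁻³ Pa/m
Isobar spacing: Δn = ΔP/|∂P/∂n| = 400 Pa / 5.18×10⁻³ Pa/m = 77155 m ≈ 77.2 km

77.2 km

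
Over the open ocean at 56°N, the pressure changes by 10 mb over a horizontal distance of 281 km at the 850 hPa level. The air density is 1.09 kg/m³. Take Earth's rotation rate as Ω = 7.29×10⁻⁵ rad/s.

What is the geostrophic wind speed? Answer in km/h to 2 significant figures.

97 km/h

Coriolis parameter at 56°N:
f = 2Ω sin φ = 2 × 7.29×10⁻⁵ × sin 56° = 1.21×10⁻⁴ s⁻¹
Pressure gradient: |∂P/∂n| = 1000 Pa / 281000 m = 3.56×10⁻³ Pa/m
Geostrophic balance (pressure-gradient force = Coriolis force):
V_g = (1/(fρ)) |∂P/∂n| = 3.56×10⁻³ / (1.21×10⁻⁴ × 1.09) = 27.0 m/s
Converting: 27.0 m/s × 3.6 = 97 km/h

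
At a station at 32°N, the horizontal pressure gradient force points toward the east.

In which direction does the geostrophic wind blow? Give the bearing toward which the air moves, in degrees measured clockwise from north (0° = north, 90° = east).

180°

The pressure-gradient force points toward the east (bearing 090°).
Geostrophic balance: in the Northern Hemisphere the Coriolis force deflects motion to the right, so the geostrophic wind blows 90° to the right of the pressure-gradient force (low pressure on the left).
Rotating 090° by 90° clockwise gives 180° — the wind blows toward the south.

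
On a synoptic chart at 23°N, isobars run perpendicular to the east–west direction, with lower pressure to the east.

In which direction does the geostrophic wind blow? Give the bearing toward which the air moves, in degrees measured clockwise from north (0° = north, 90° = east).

The pressure-gradient force points toward the east (bearing 090°).
Geostrophic balance: in the Northern Hemisphere the Coriolis force deflects motion to the right, so the geostrophic wind blows 90° to the right of the pressure-gradient force (low pressure on the left).
Rotating 090° by 90° clockwise gives 180° — the wind blows toward the south.

180°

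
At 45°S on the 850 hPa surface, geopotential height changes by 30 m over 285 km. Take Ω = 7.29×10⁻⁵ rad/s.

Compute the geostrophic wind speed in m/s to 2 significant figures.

Coriolis parameter at 45°S:
f = 2Ω sin φ = 2 × 7.29×10⁻⁵ × sin 45° = 1.03×10⁻⁴ s⁻¹
Height gradient: |∂Z/∂n| = 30 m / 285000 m = 1.05×10⁻⁴
On a pressure surface, geostrophic balance gives V_g = (g/f)|∂Z/∂n|:
V_g = 9.81 × 1.05×10⁻⁴ / 1.03×10⁻⁴ = 10.0 m/s

10 m/s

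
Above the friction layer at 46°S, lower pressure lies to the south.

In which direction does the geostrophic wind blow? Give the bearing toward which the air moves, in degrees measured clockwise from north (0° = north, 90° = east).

090°

The pressure-gradient force points toward the south (bearing 180°).
Geostrophic balance: in the Southern Hemisphere the Coriolis force deflects motion to the left, so the geostrophic wind blows 90° to the left of the pressure-gradient force (low pressure on the right).
Rotating 180° by 90° counterclockwise gives 090° — the wind blows toward the east.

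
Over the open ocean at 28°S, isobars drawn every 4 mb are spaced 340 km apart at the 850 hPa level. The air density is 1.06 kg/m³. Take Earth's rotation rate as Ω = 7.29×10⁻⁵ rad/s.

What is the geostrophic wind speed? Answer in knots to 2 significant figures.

Coriolis parameter at 28°S:
f = 2Ω sin φ = 2 × 7.29×10⁻⁵ × sin 28° = 6.84×10⁻⁵ s⁻¹
Pressure gradient: |∂P/∂n| = 400 Pa / 340000 m = 1.18×10⁻³ Pa/m
Geostrophic balance (pressure-gradient force = Coriolis force):
V_g = (1/(fρ)) |∂P/∂n| = 1.18×10⁻³ / (6.84×10⁻⁵ × 1.06) = 16.2 m/s
Converting: 16.2 m/s × 1.944 = 32 knots

32 knots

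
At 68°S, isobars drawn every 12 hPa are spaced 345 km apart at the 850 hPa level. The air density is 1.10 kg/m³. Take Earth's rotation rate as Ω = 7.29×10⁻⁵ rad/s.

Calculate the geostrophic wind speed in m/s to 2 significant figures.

23 m/s

Coriolis parameter at 68°S:
f = 2Ω sin φ = 2 × 7.29×10⁻⁵ × sin 68° = 1.35×10⁻⁴ s⁻¹
Pressure gradient: |∂P/∂n| = 1200 Pa / 345000 m = 3.48×10⁻³ Pa/m
Geostrophic balance (pressure-gradient force = Coriolis force):
V_g = (1/(fρ)) |∂P/∂n| = 3.48×10⁻³ / (1.35×10⁻⁴ × 1.10) = 23.4 m/s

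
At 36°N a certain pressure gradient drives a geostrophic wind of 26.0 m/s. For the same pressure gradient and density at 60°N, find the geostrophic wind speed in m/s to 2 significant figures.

With the same pressure gradient and density, V_g ∝ 1/f ∝ 1/sin φ.
V₂ = V₁ · sin φ₁ / sin φ₂ = 26.0 × sin 36° / sin 60°
V₂ = 26.0 × 0.5878/0.8660 = 18 m/s

18 m/s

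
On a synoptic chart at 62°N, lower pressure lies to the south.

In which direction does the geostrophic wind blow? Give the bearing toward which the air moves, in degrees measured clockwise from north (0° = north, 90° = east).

The pressure-gradient force points toward the south (bearing 180°).
Geostrophic balance: in the Northern Hemisphere the Coriolis force deflects motion to the right, so the geostrophic wind blows 90° to the right of the pressure-gradient force (low pressure on the left).
Rotating 180° by 90° clockwise gives 270° — the wind blows toward the west.

270°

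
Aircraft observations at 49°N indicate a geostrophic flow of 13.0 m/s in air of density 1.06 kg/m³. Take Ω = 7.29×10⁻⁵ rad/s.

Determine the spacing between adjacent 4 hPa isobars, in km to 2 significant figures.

Coriolis parameter at 49°N:
f = 2Ω sin φ = 2 × 7.29×10⁻⁵ × sin 49° = 1.10×10⁻⁴ s⁻¹
Geostrophic balance rearranged: |∂P/∂n| = f ρ V_g
|∂P/∂n| = 1.10×10⁻⁴ × 1.06 × 13.0 = 1.52×10⁻³ Pa/m
Isobar spacing: Δn = ΔP/|∂P/∂n| = 400 Pa / 1.52×10⁻³ Pa/m = 263799 m ≈ 260 km

260 km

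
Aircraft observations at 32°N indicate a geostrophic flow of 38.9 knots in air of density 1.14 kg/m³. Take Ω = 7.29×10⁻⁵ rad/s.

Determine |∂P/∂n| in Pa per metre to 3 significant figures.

Coriolis parameter at 32°N:
f = 2Ω sin φ = 2 × 7.29×10⁻⁵ × sin 32° = 7.73×10⁻⁵ s⁻¹
Wind speed in SI: 38.9 knots = 20.0 m/s
Geostrophic balance rearranged: |∂P/∂n| = f ρ V_g
|∂P/∂n| = 7.73×10⁻⁵ × 1.14 × 20.0 = 1.76×10⁻³ Pa/m

1.76×10⁻³ Pa/m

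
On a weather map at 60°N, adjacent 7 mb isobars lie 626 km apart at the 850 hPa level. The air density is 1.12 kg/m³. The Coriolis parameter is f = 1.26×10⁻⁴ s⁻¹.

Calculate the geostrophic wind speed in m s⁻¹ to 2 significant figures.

7.9 m s⁻¹

Pressure gradient: |∂P/∂n| = 700 Pa / 626000 m = 1.12×10⁻³ Pa/m
Geostrophic balance (pressure-gradient force = Coriolis force):
V_g = (1/(fρ)) |∂P/∂n| = 1.12×10⁻³ / (1.26×10⁻⁴ × 1.12) = 7.92 m/s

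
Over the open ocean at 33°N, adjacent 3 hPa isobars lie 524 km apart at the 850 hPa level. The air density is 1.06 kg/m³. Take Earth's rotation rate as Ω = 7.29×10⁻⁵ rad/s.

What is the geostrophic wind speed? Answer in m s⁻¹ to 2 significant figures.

6.8 m s⁻¹

Coriolis parameter at 33°N:
f = 2Ω sin φ = 2 × 7.29×10⁻⁵ × sin 33° = 7.94×10⁻⁵ s⁻¹
Pressure gradient: |∂P/∂n| = 300 Pa / 524000 m = 5.73×10⁻⁴ Pa/m
Geostrophic balance (pressure-gradient force = Coriolis force):
V_g = (1/(fρ)) |∂P/∂n| = 5.73×10⁻⁴ / (7.94×10⁻⁵ × 1.06) = 6.80 m/s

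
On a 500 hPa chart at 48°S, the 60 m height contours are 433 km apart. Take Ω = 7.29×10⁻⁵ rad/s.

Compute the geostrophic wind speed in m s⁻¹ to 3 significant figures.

Coriolis parameter at 48°S:
f = 2Ω sin φ = 2 × 7.29×10⁻⁵ × sin 48° = 1.08×10⁻⁴ s⁻¹
Height gradient: |∂Z/∂n| = 60 m / 433000 m = 1.39×10⁻⁴
On a pressure surface, geostrophic balance gives V_g = (g/f)|∂Z/∂n|:
V_g = 9.81 × 1.39×10⁻⁴ / 1.08×10⁻⁴ = 12.5 m/s

12.5 m s⁻¹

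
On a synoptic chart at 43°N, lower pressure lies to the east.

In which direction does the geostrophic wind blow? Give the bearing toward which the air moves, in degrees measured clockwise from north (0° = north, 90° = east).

180°

The pressure-gradient force points toward the east (bearing 090°).
Geostrophic balance: in the Northern Hemisphere the Coriolis force deflects motion to the right, so the geostrophic wind blows 90° to the right of the pressure-gradient force (low pressure on the left).
Rotating 090° by 90° clockwise gives 180° — the wind blows toward the south.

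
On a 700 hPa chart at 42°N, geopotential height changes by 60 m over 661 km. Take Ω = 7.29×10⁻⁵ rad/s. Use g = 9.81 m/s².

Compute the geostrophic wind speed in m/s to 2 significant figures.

9.1 m/s

Coriolis parameter at 42°N:
f = 2Ω sin φ = 2 × 7.29×10⁻⁵ × sin 42° = 9.76×10⁻⁵ s⁻¹
Height gradient: |∂Z/∂n| = 60 m / 661000 m = 9.08×10⁻⁵
On a pressure surface, geostrophic balance gives V_g = (g/f)|∂Z/∂n|:
V_g = 9.81 × 9.08×10⁻⁵ / 9.76×10⁻⁵ = 9.13 m/s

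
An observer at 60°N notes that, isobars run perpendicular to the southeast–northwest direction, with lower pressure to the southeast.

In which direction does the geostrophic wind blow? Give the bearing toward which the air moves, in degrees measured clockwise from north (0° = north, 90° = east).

The pressure-gradient force points toward the southeast (bearing 135°).
Geostrophic balance: in the Northern Hemisphere the Coriolis force deflects motion to the right, so the geostrophic wind blows 90° to the right of the pressure-gradient force (low pressure on the left).
Rotating 135° by 90° clockwise gives 225° — the wind blows toward the southwest.

225°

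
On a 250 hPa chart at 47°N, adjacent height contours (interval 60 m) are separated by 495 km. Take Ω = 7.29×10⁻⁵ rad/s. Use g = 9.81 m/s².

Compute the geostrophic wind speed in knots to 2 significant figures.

22 knots

Coriolis parameter at 47°N:
f = 2Ω sin φ = 2 × 7.29×10⁻⁵ × sin 47° = 1.07×10⁻⁴ s⁻¹
Height gradient: |∂Z/∂n| = 60 m / 495000 m = 1.21×10⁻⁴
On a pressure surface, geostrophic balance gives V_g = (g/f)|∂Z/∂n|:
V_g = 9.81 × 1.21×10⁻⁴ / 1.07×10⁻⁴ = 11.2 m/s
Converting: 11.2 m/s × 1.944 = 22 knots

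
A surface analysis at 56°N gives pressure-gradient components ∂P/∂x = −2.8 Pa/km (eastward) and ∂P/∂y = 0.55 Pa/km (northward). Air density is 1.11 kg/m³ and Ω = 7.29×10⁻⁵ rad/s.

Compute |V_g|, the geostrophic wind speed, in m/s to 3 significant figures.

Coriolis parameter at 56°N:
f = 2Ω sin φ = 2 × 7.29×10⁻⁵ × sin 56° = 1.21×10⁻⁴ s⁻¹
Component geostrophic relations (x east, y north):
u_g = −(1/(fρ)) ∂P/∂y,  v_g = (1/(fρ)) ∂P/∂x
u_g = −(0.55×10⁻³)/(1.21×10⁻⁴ × 1.11) = −4.10 m/s;  v_g = (−2.8×10⁻³)/(1.21×10⁻⁴ × 1.11) = −20.9 m/s
|V_g| = √(u_g² + v_g²) = 21.3 m/s

21.3 m/s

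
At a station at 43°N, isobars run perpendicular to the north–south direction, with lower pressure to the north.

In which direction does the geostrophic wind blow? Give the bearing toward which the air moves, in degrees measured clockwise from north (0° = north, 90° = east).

The pressure-gradient force points toward the north (bearing 000°).
Geostrophic balance: in the Northern Hemisphere the Coriolis force deflects motion to the right, so the geostrophic wind blows 90° to the right of the pressure-gradient force (low pressure on the left).
Rotating 000° by 90° clockwise gives 090° — the wind blows toward the east.

090°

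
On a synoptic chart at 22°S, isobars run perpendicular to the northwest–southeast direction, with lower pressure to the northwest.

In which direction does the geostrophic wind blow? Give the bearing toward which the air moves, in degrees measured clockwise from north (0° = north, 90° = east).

225°

The pressure-gradient force points toward the northwest (bearing 315°).
Geostrophic balance: in the Southern Hemisphere the Coriolis force deflects motion to the left, so the geostrophic wind blows 90° to the left of the pressure-gradient force (low pressure on the right).
Rotating 315° by 90° counterclockwise gives 225° — the wind blows toward the southwest.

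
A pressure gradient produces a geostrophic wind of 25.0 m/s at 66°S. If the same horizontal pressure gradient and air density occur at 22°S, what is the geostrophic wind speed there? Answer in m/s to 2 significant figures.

With the same pressure gradient and density, V_g ∝ 1/f ∝ 1/sin φ.
V₂ = V₁ · sin φ₁ / sin φ₂ = 25.0 × sin 66° / sin 22°
V₂ = 25.0 × 0.9135/0.3746 = 61 m/s

61 m/s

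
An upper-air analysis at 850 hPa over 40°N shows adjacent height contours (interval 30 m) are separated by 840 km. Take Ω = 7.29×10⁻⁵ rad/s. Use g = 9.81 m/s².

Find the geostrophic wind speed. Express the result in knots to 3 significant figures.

7.27 knots

Coriolis parameter at 40°N:
f = 2Ω sin φ = 2 × 7.29×10⁻⁵ × sin 40° = 9.37×10⁻⁵ s⁻¹
Height gradient: |∂Z/∂n| = 30 m / 840000 m = 3.57×10⁻⁵
On a pressure surface, geostrophic balance gives V_g = (g/f)|∂Z/∂n|:
V_g = 9.81 × 3.57×10⁻⁵ / 9.37×10⁻⁵ = 3.74 m/s
Converting: 3.74 m/s × 1.944 = 7.27 knots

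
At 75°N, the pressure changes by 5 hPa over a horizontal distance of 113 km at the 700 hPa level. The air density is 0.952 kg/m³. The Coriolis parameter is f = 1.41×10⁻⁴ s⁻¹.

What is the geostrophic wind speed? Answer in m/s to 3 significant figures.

33.0 m/s

Pressure gradient: |∂P/∂n| = 500 Pa / 113000 m = 4.42×10⁻³ Pa/m
Geostrophic balance (pressure-gradient force = Coriolis force):
V_g = (1/(fρ)) |∂P/∂n| = 4.42×10⁻³ / (1.41×10⁻⁴ × 0.952) = 33.0 m/s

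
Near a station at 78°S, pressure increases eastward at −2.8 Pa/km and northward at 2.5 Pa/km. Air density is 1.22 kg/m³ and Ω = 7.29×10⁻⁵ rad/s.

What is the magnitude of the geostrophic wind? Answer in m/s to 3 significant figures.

21.6 m/s

Coriolis parameter at 78°S:
f = 2Ω sin φ = 2 × 7.29×10⁻⁵ × sin 78° = 1.43×10⁻⁴ s⁻¹
In the Southern Hemisphere f is negative: f = −1.43×10⁻⁴ s⁻¹.
Component geostrophic relations (x east, y north):
u_g = −(1/(fρ)) ∂P/∂y,  v_g = (1/(fρ)) ∂P/∂x
u_g = −(2.5×10⁻³)/(−1.43×10⁻⁴ × 1.22) = 14.4 m/s;  v_g = (−2.8×10⁻³)/(−1.43×10⁻⁴ × 1.22) = 16.1 m/s
|V_g| = √(u_g² + v_g²) = 21.6 m/s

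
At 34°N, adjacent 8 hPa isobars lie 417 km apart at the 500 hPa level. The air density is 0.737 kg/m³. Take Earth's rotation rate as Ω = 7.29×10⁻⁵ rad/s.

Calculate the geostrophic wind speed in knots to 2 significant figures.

Coriolis parameter at 34°N:
f = 2Ω sin φ = 2 × 7.29×10⁻⁵ × sin 34° = 8.15×10⁻⁵ s⁻¹
Pressure gradient: |∂P/∂n| = 800 Pa / 417000 m = 1.92×10⁻³ Pa/m
Geostrophic balance (pressure-gradient force = Coriolis force):
V_g = (1/(fρ)) |∂P/∂n| = 1.92×10⁻³ / (8.15×10⁻⁵ × 0.737) = 31.9 m/s
Converting: 31.9 m/s × 1.944 = 62 knots

62 knots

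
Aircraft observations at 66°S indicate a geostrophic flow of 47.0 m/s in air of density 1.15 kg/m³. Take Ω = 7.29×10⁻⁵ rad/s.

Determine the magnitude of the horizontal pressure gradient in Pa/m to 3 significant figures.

7.20×10⁻³ Pa/m

Coriolis parameter at 66°S:
f = 2Ω sin φ = 2 × 7.29×10⁻⁵ × sin 66° = 1.33×10⁻⁴ s⁻¹
Geostrophic balance rearranged: |∂P/∂n| = f ρ V_g
|∂P/∂n| = 1.33×10⁻⁴ × 1.15 × 47.0 = 7.20×10⁻³ Pa/m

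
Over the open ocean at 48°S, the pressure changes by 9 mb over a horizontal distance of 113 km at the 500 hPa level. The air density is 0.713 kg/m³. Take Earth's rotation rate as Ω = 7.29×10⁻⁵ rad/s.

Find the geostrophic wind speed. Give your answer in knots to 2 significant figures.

Coriolis parameter at 48°S:
f = 2Ω sin φ = 2 × 7.29×10⁻⁵ × sin 48° = 1.08×10⁻⁴ s⁻¹
Pressure gradient: |∂P/∂n| = 900 Pa / 113000 m = 7.96×10⁻³ Pa/m
Geostrophic balance (pressure-gradient force = Coriolis force):
V_g = (1/(fρ)) |∂P/∂n| = 7.96×10⁻³ / (1.08×10⁻⁴ × 0.713) = 103 m/s
Converting: 103 m/s × 1.944 = 200 knots

200 knots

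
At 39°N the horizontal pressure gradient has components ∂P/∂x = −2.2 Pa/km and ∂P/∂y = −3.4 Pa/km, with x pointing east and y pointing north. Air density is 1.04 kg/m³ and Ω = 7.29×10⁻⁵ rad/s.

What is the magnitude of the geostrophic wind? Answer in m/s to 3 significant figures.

Coriolis parameter at 39°N:
f = 2Ω sin φ = 2 × 7.29×10⁻⁵ × sin 39° = 9.18×10⁻⁵ s⁻¹
Component geostrophic relations (x east, y north):
u_g = −(1/(fρ)) ∂P/∂y,  v_g = (1/(fρ)) ∂P/∂x
u_g = −(−3.4×10⁻³)/(9.18×10⁻⁵ × 1.04) = 35.6 m/s;  v_g = (−2.2×10⁻³)/(9.18×10⁻⁵ × 1.04) = −23.1 m/s
|V_g| = √(u_g² + v_g²) = 42.4 m/s

42.4 m/s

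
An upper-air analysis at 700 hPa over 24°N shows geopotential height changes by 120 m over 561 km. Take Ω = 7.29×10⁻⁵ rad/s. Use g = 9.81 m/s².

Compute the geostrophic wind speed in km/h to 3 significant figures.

Coriolis parameter at 24°N:
f = 2Ω sin φ = 2 × 7.29×10⁻⁵ × sin 24° = 5.93×10⁻⁵ s⁻¹
Height gradient: |∂Z/∂n| = 120 m / 561000 m = 2.14×10⁻⁴
On a pressure surface, geostrophic balance gives V_g = (g/f)|∂Z/∂n|:
V_g = 9.81 × 2.14×10⁻⁴ / 5.93×10⁻⁵ = 35.4 m/s
Converting: 35.4 m/s × 3.6 = 127 km/h

127 km/h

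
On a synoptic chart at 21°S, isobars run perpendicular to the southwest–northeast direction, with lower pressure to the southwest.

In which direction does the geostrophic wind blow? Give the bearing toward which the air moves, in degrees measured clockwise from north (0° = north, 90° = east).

The pressure-gradient force points toward the southwest (bearing 225°).
Geostrophic balance: in the Southern Hemisphere the Coriolis force deflects motion to the left, so the geostrophic wind blows 90° to the left of the pressure-gradient force (low pressure on the right).
Rotating 225° by 90° counterclockwise gives 135° — the wind blows toward the southeast.

135°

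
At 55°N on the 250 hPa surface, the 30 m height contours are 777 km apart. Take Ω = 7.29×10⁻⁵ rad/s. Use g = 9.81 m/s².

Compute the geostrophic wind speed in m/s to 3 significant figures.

Coriolis parameter at 55°N:
f = 2Ω sin φ = 2 × 7.29×10⁻⁵ × sin 55° = 1.19×10⁻⁴ s⁻¹
Height gradient: |∂Z/∂n| = 30 m / 777000 m = 3.86×10⁻⁵
On a pressure surface, geostrophic balance gives V_g = (g/f)|∂Z/∂n|:
V_g = 9.81 × 3.86×10⁻⁵ / 1.19×10⁻⁴ = 3.17 m/s

3.17 m/s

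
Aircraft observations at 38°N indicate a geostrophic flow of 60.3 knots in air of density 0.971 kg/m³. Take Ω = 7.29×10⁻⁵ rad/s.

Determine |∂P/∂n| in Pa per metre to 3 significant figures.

Coriolis parameter at 38°N:
f = 2Ω sin φ = 2 × 7.29×10⁻⁵ × sin 38° = 8.98×10⁻⁵ s⁻¹
Wind speed in SI: 60.3 knots = 31.0 m/s
Geostrophic balance rearranged: |∂P/∂n| = f ρ V_g
|∂P/∂n| = 8.98×10⁻⁵ × 0.971 × 31.0 = 2.70×10⁻³ Pa/m

2.70×10⁻³ Pa/m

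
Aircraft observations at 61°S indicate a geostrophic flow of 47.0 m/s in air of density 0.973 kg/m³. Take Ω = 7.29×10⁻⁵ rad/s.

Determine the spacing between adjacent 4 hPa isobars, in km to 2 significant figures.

Coriolis parameter at 61°S:
f = 2Ω sin φ = 2 × 7.29×10⁻⁵ × sin 61° = 1.28×10⁻⁴ s⁻¹
Geostrophic balance rearranged: |∂P/∂n| = f ρ V_g
|∂P/∂n| = 1.28×10⁻⁴ × 0.973 × 47.0 = 5.83×10⁻³ Pa/m
Isobar spacing: Δn = ΔP/|∂P/∂n| = 400 Pa / 5.83×10⁻³ Pa/m = 68592 m ≈ 69 km

69 km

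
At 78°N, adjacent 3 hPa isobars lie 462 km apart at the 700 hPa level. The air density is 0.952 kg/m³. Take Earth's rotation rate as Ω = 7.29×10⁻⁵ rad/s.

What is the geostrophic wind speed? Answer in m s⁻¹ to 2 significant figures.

4.8 m s⁻¹

Coriolis parameter at 78°N:
f = 2Ω sin φ = 2 × 7.29×10⁻⁵ × sin 78° = 1.43×10⁻⁴ s⁻¹
Pressure gradient: |∂P/∂n| = 300 Pa / 462000 m = 6.49×10⁻⁴ Pa/m
Geostrophic balance (pressure-gradient force = Coriolis force):
V_g = (1/(fρ)) |∂P/∂n| = 6.49×10⁻⁴ / (1.43×10⁻⁴ × 0.952) = 4.78 m/s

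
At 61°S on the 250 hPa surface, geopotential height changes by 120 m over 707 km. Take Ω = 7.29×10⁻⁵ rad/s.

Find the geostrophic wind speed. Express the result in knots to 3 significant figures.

25.4 knots

Coriolis parameter at 61°S:
f = 2Ω sin φ = 2 × 7.29×10⁻⁵ × sin 61° = 1.28×10⁻⁴ s⁻¹
Height gradient: |∂Z/∂n| = 120 m / 707000 m = 1.70×10⁻⁴
On a pressure surface, geostrophic balance gives V_g = (g/f)|∂Z/∂n|:
V_g = 9.81 × 1.70×10⁻⁴ / 1.28×10⁻⁴ = 13.1 m/s
Converting: 13.1 m/s × 1.944 = 25.4 knots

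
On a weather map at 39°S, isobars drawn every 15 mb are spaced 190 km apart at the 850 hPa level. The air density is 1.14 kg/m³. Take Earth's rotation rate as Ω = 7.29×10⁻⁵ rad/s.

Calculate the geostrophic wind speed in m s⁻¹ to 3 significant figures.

75.5 m s⁻¹

Coriolis parameter at 39°S:
f = 2Ω sin φ = 2 × 7.29×10⁻⁵ × sin 39° = 9.18×10⁻⁵ s⁻¹
Pressure gradient: |∂P/∂n| = 1500 Pa / 190000 m = 7.89×10⁻³ Pa/m
Geostrophic balance (pressure-gradient force = Coriolis force):
V_g = (1/(fρ)) |∂P/∂n| = 7.89×10⁻³ / (9.18×10⁻⁵ × 1.14) = 75.5 m/s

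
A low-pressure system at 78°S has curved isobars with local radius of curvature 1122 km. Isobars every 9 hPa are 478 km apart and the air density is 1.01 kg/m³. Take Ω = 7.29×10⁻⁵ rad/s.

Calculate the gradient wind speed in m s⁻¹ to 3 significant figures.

Coriolis parameter at 78°S:
f = 2Ω sin φ = 2 × 7.29×10⁻⁵ × sin 78° = 1.43×10⁻⁴ s⁻¹
Pressure gradient: |∂P/∂n| = 900 Pa / 478000 m = 1.88×10⁻³ Pa/m
Geostrophic speed: V_g = |∂P/∂n|/(fρ) = 1.88×10⁻³/(1.43×10⁻⁴ × 1.01) = 13.1 m/s
Around a low, centrifugal force acts outward with Coriolis, so pressure-gradient force balances both:
(1/ρ)|∂P/∂n| = fV + V²/R  →  V² + fR·V − fR·V_g = 0
With fR = 1.43×10⁻⁴ × 1122×10³ m = 160 m/s:
V = [−fR + √((fR)² + 4 fR V_g)]/2 = [−160 + √(160² + 4×160×13.1)]/2 = 12.1 m/s
Subgeostrophic (V < V_g = 13.1 m/s), as expected around a low.

12.1 m s⁻¹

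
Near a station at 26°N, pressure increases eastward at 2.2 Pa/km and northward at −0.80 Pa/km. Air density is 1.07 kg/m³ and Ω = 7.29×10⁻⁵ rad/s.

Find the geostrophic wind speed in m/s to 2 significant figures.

Coriolis parameter at 26°N:
f = 2Ω sin φ = 2 × 7.29×10⁻⁵ × sin 26° = 6.39×10⁻⁵ s⁻¹
Component geostrophic relations (x east, y north):
u_g = −(1/(fρ)) ∂P/∂y,  v_g = (1/(fρ)) ∂P/∂x
u_g = −(−0.80×10⁻³)/(6.39×10⁻⁵ × 1.07) = 11.7 m/s;  v_g = (2.2×10⁻³)/(6.39×10⁻⁵ × 1.07) = 32.2 m/s
|V_g| = √(u_g² + v_g²) = 34.2 m/s

34 m/s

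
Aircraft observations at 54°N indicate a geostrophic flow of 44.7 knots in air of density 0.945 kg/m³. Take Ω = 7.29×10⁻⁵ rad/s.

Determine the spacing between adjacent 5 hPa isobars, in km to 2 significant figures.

200 km

Coriolis parameter at 54°N:
f = 2Ω sin φ = 2 × 7.29×10⁻⁵ × sin 54° = 1.18×10⁻⁴ s⁻¹
Wind speed in SI: 44.7 knots = 23.0 m/s
Geostrophic balance rearranged: |∂P/∂n| = f ρ V_g
|∂P/∂n| = 1.18×10⁻⁴ × 0.945 × 23.0 = 2.56×10⁻³ Pa/m
Isobar spacing: Δn = ΔP/|∂P/∂n| = 500 Pa / 2.56×10⁻³ Pa/m = 195064 m ≈ 200 km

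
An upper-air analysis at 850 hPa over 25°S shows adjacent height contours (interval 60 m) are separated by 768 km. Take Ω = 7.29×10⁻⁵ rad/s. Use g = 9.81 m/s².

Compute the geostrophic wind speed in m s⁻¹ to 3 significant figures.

12.4 m s⁻¹

Coriolis parameter at 25°S:
f = 2Ω sin φ = 2 × 7.29×10⁻⁵ × sin 25° = 6.16×10⁻⁵ s⁻¹
Height gradient: |∂Z/∂n| = 60 m / 768000 m = 7.81×10⁻⁵
On a pressure surface, geostrophic balance gives V_g = (g/f)|∂Z/∂n|:
V_g = 9.81 × 7.81×10⁻⁵ / 6.16×10⁻⁵ = 12.4 m/s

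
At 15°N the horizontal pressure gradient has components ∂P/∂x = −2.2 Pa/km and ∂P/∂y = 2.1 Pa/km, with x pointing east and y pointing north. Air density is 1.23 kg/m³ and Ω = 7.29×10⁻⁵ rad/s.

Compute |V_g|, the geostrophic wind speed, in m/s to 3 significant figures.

65.5 m/s

Coriolis parameter at 15°N:
f = 2Ω sin φ = 2 × 7.29×10⁻⁵ × sin 15° = 3.77×10⁻⁵ s⁻¹
Component geostrophic relations (x east, y north):
u_g = −(1/(fρ)) ∂P/∂y,  v_g = (1/(fρ)) ∂P/∂x
u_g = −(2.1×10⁻³)/(3.77×10⁻⁵ × 1.23) = −45.2 m/s;  v_g = (−2.2×10⁻³)/(3.77×10⁻⁵ × 1.23) = −47.4 m/s
|V_g| = √(u_g² + v_g²) = 65.5 m/s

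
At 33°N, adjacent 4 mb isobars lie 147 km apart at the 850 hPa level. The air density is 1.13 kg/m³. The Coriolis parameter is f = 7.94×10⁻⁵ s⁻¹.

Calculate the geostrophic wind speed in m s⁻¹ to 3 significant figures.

30.3 m s⁻¹

Pressure gradient: |∂P/∂n| = 400 Pa / 147000 m = 2.72×10⁻³ Pa/m
Geostrophic balance (pressure-gradient force = Coriolis force):
V_g = (1/(fρ)) |∂P/∂n| = 2.72×10⁻³ / (7.94×10⁻⁵ × 1.13) = 30.3 m/s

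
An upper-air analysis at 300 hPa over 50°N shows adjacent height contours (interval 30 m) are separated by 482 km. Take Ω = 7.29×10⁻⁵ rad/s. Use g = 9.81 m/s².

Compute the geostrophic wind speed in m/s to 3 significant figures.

Coriolis parameter at 50°N:
f = 2Ω sin φ = 2 × 7.29×10⁻⁵ × sin 50° = 1.12×10⁻⁴ s⁻¹
Height gradient: |∂Z/∂n| = 30 m / 482000 m = 6.22×10⁻⁵
On a pressure surface, geostrophic balance gives V_g = (g/f)|∂Z/∂n|:
V_g = 9.81 × 6.22×10⁻⁵ / 1.12×10⁻⁴ = 5.47 m/s

5.47 m/s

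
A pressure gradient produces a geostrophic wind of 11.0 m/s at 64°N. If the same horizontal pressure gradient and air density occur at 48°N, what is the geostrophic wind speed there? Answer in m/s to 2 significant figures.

13 m/s

With the same pressure gradient and density, V_g ∝ 1/f ∝ 1/sin φ.
V₂ = V₁ · sin φ₁ / sin φ₂ = 11.0 × sin 64° / sin 48°
V₂ = 11.0 × 0.8988/0.7431 = 13 m/s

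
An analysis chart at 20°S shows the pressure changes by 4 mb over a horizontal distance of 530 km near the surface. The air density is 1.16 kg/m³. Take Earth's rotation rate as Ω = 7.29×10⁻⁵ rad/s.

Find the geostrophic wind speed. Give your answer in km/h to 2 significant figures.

Coriolis parameter at 20°S:
f = 2Ω sin φ = 2 × 7.29×10⁻⁵ × sin 20° = 4.99×10⁻⁵ s⁻¹
Pressure gradient: |∂P/∂n| = 400 Pa / 530000 m = 7.55×10⁻⁴ Pa/m
Geostrophic balance (pressure-gradient force = Coriolis force):
V_g = (1/(fρ)) |∂P/∂n| = 7.55×10⁻⁴ / (4.99×10⁻⁵ × 1.16) = 13.0 m/s
Converting: 13.0 m/s × 3.6 = 47 km/h

47 km/h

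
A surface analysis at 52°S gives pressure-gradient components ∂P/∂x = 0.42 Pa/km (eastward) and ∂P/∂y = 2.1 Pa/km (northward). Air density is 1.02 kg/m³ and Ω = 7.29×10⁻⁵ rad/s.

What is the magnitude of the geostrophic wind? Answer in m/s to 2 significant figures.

Coriolis parameter at 52°S:
f = 2Ω sin φ = 2 × 7.29×10⁻⁵ × sin 52° = 1.15×10⁻⁴ s⁻¹
In the Southern Hemisphere f is negative: f = −1.15×10⁻⁴ s⁻¹.
Component geostrophic relations (x east, y north):
u_g = −(1/(fρ)) ∂P/∂y,  v_g = (1/(fρ)) ∂P/∂x
u_g = −(2.1×10⁻³)/(−1.15×10⁻⁴ × 1.02) = 17.9 m/s;  v_g = (0.42×10⁻³)/(−1.15×10⁻⁴ × 1.02) = −3.58 m/s
|V_g| = √(u_g² + v_g²) = 18.3 m/s

18 m/s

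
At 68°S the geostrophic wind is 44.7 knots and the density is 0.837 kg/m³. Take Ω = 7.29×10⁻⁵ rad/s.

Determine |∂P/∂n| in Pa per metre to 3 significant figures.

Coriolis parameter at 68°S:
f = 2Ω sin φ = 2 × 7.29×10⁻⁵ × sin 68° = 1.35×10⁻⁴ s⁻¹
Wind speed in SI: 44.7 knots = 23.0 m/s
Geostrophic balance rearranged: |∂P/∂n| = f ρ V_g
|∂P/∂n| = 1.35×10⁻⁴ × 0.837 × 23.0 = 2.60×10⁻³ Pa/m

2.60×10⁻³ Pa/m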